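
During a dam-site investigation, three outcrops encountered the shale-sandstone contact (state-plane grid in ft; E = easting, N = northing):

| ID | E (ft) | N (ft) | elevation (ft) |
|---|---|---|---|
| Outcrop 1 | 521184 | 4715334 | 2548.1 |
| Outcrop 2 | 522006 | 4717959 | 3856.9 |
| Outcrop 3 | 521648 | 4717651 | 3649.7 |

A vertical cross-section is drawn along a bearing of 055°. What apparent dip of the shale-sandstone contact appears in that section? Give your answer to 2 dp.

Let the plane be z = a·E + b·N + c.
Outcrop 2−Outcrop 1: 822a + 2625b = 1308.8;  Outcrop 3−Outcrop 1: 464a + 2317b = 1101.6.
Solving gives a = 0.20506, b = 0.43438.
Unit vector along 055° is (sin 55°, cos 55°) = (0.8192, 0.5736).
Slope in that direction = a·(0.8192) + b·(0.5736) = 0.41712.
Apparent dip = arctan|0.41712| = 22.64° (true dip is 25.7°, so apparent ≤ true as expected).

22.64°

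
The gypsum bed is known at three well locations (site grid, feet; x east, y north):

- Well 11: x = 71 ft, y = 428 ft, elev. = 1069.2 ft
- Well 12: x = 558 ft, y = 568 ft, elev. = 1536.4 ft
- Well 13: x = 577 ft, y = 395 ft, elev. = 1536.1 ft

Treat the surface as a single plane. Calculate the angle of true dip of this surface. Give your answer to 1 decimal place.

43.1°

Let the plane be z = a·x + b·y + c.
Well 12−Well 11: 487a + 140b = 467.2;  Well 13−Well 11: 506a − 33b = 466.9.
Solving gives a = 0.92950, b = 0.10382.
Gradient magnitude |∇z| = √(a² + b²) = √(0.86397 + 0.01078) = 0.93528.
True dip = arctan(0.93528) = 43.1°, dipping toward W (azimuth ≈ 264°).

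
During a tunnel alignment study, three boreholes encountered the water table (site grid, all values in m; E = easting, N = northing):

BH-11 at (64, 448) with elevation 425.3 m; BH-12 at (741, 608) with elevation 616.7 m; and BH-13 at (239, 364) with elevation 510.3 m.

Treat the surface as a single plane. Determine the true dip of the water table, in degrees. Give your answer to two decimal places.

Let the plane be z = a·E + b·N + c.
BH-12−BH-11: 677a + 160b = 191.4;  BH-13−BH-11: 175a − 84b = 85.
Solving gives a = 0.34969, b = −0.28338.
Gradient magnitude |∇z| = √(a² + b²) = √(0.12228 + 0.08030) = 0.45010.
True dip = arctan(0.45010) = 24.23°, dipping toward NW (azimuth ≈ 309°).

24.23°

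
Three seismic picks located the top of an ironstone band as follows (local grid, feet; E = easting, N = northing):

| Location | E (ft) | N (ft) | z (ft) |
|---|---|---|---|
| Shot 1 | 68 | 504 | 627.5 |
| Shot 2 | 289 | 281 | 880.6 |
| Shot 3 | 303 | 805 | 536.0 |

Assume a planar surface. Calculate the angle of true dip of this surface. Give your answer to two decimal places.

39.28°

Two edge vectors: Shot 1→Shot 2 = (221, -223, 253.1), Shot 1→Shot 3 = (235, 301, -91.5).
Normal n = (Shot 1→Shot 2) × (Shot 1→Shot 3) = (-55778.6, 79700, 118926).
So ∂z/∂E = −n_x/n_z = 0.46902 and ∂z/∂N = −n_y/n_z = −0.67016.
Gradient magnitude |∇z| = √(a² + b²) = √(0.21998 + 0.44912) = 0.81799.
True dip = arctan(0.81799) = 39.28°, dipping toward NW (azimuth ≈ 325°).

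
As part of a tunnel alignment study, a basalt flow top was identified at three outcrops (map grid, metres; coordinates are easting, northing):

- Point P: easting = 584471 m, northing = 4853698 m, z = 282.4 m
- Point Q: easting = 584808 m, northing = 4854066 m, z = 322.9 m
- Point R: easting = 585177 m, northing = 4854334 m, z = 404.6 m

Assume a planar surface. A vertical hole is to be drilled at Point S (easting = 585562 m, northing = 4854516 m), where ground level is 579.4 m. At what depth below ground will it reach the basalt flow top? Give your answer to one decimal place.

Two edge vectors: Point P→Point Q = (337, 368, 40.5), Point P→Point R = (706, 636, 122.2).
Normal n = (Point P→Point Q) × (Point P→Point R) = (19211.6, -12588.4, -45476).
So ∂z/∂easting = −n_x/n_z = 0.422455801 and ∂z/∂northing = −n_y/n_z = −0.276814144.
Intercept c from Point P: 282.4 − 246913.16 + 1343572.26 = 1096941.49.
At (585562, 4854516): z_contact = 247374.06 − 1343798.69 + 1096941.49 = 516.87 m.
Depth below ground = 579.4 − 516.87 = 62.5 m.

62.5 m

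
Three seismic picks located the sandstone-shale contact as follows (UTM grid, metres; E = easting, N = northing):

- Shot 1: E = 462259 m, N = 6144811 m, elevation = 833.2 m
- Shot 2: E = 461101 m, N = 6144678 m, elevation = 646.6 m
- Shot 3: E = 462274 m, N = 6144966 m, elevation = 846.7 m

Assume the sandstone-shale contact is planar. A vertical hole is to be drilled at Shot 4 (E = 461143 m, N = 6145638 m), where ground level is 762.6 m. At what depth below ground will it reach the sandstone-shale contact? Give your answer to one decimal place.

40.2 m

Two edge vectors: Shot 1→Shot 2 = (-1158, -133, -186.6), Shot 1→Shot 3 = (15, 155, 13.5).
Normal n = (Shot 1→Shot 2) × (Shot 1→Shot 3) = (27127.5, 12834, -177495).
So ∂z/∂E = −n_x/n_z = 0.152835291 and ∂z/∂N = −n_y/n_z = 0.072306262.
Intercept c from Shot 1: 833.2 − 70649.49 − 444308.32 = −514124.60.
At (461143, 6145638): z_contact = 70478.92 + 444368.11 − 514124.60 = 722.43 m.
Depth below ground = 762.6 − 722.43 = 40.2 m.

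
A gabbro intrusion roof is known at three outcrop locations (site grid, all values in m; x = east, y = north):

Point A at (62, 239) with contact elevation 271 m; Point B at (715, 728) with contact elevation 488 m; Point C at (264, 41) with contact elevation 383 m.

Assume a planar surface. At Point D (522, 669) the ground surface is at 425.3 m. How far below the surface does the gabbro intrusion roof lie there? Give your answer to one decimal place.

12.4 m

Let the plane be z = a·x + b·y + c.
Point B−Point A: 653a + 489b = 217;  Point C−Point A: 202a − 198b = 112.
Solving gives a = 0.42852, b = −0.12848.
Then c = 271 − a·62 − b·239 = 275.14.
At (522, 669): z_contact = 223.69 − 85.95 + 275.14 = 412.88 m.
Depth below ground = 425.3 − 412.88 = 12.4 m.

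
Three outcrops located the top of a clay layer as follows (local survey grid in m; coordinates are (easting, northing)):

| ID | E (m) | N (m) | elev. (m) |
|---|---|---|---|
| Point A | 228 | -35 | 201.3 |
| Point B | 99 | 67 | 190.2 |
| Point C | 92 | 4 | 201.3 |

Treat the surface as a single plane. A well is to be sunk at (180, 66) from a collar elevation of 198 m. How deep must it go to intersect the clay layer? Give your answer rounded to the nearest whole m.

12 m

Let the plane be z = a·E + b·N + c.
Point B−Point A: −129a + 102b = −11.1;  Point C−Point A: −136a + 39b = 0.
Solving gives a = −0.04897, b = −0.17075.
Then c = 201.3 − a·228 − b·-35 = 206.49.
At (180, 66): z_contact = −8.8 − 11.3 + 206.49 = 186.4 m.
Depth below ground = 198 − 186.4 = 12 m.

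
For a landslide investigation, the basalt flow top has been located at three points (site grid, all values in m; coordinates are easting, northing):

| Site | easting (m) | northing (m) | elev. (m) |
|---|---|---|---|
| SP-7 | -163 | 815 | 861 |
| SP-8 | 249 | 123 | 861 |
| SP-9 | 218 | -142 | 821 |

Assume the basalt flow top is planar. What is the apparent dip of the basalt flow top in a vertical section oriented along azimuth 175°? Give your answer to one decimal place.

6.1°

Let the plane be z = a·easting + b·northing + c.
SP-8−SP-7: 412a − 692b = 0;  SP-9−SP-7: 381a − 957b = −40.
Solving gives a = 0.21189, b = 0.12616.
Unit vector along 175° is (sin 175°, cos 175°) = (0.0872, -0.9962).
Slope in that direction = a·(0.0872) + b·(-0.9962) = −0.10721.
Apparent dip = arctan|0.10721| = 6.1° (true dip is 13.9°, so apparent ≤ true as expected).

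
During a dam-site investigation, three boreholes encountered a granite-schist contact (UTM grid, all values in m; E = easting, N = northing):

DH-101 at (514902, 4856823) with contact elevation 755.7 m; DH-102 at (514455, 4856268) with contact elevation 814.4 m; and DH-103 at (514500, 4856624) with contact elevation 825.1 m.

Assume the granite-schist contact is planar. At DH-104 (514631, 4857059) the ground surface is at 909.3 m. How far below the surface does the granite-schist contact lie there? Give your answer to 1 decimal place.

86.3 m

Two edge vectors: DH-101→DH-102 = (-447, -555, 58.7), DH-101→DH-103 = (-402, -199, 69.4).
Normal n = (DH-101→DH-102) × (DH-101→DH-103) = (-26835.7, 7424.4, -134157).
So ∂z/∂E = −n_x/n_z = −0.200032052 and ∂z/∂N = −n_y/n_z = 0.055341130.
Intercept c from DH-101: 755.7 + 102996.90 − 268782.07 = −165029.47.
At (514631, 4857059): z_contact = −102942.69 + 268795.13 − 165029.47 = 822.97 m.
Depth below ground = 909.3 − 822.97 = 86.3 m.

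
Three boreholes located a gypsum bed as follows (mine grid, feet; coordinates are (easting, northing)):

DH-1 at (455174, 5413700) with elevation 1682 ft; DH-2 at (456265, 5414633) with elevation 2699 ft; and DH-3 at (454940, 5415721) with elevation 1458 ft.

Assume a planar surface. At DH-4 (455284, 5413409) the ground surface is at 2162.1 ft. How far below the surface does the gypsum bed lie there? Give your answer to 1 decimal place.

376.5 ft

Let the plane be z = a·E + b·N + c.
DH-2−DH-1: 1091a + 933b = 1017;  DH-3−DH-1: −234a + 2021b = −224.
Solving gives a = 0.934433049, b = −0.002643576.
Then c = 1682 − a·455174 − b·5413700 = −409336.10.
At (455284, 5413409): z_contact = 425432.42 − 14310.76 − 409336.10 = 1785.56 ft.
Depth below ground = 2162.1 − 1785.56 = 376.5 ft.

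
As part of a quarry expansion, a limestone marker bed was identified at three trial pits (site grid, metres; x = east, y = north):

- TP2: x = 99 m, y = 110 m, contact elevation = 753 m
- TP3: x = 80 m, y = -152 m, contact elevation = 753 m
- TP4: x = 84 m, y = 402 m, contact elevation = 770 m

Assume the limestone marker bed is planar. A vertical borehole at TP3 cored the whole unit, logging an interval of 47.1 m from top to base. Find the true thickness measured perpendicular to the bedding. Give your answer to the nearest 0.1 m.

42.6 m

Let the plane be z = a·x + b·y + c.
TP3−TP2: −19a − 262b = 0;  TP4−TP2: −15a + 292b = 17.
Solving gives a = −0.46993, b = 0.03408.
|∇z| = √(a²+b²) = 0.47116, so dip δ = arctan(0.47116) = 25.23°.
True thickness = vertical thickness × cos δ = 47.1 × cos 25.23° = 42.6 m.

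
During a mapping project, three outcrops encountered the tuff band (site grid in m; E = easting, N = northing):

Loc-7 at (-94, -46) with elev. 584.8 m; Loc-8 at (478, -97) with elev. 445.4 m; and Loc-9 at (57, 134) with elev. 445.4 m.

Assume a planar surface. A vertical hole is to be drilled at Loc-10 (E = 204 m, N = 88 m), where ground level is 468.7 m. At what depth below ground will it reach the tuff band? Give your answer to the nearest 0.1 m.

41.7 m

Two edge vectors: Loc-7→Loc-8 = (572, -51, -139.4), Loc-7→Loc-9 = (151, 180, -139.4).
Normal n = (Loc-7→Loc-8) × (Loc-7→Loc-9) = (32201.4, 58687.4, 110661).
So ∂z/∂E = −n_x/n_z = −0.29099 and ∂z/∂N = −n_y/n_z = −0.53033.
Intercept c from Loc-7: 584.8 − 27.35 − 24.40 = 533.05.
At (204, 88): z_contact = −59.36 − 46.67 + 533.05 = 427.02 m.
Depth below ground = 468.7 − 427.02 = 41.7 m.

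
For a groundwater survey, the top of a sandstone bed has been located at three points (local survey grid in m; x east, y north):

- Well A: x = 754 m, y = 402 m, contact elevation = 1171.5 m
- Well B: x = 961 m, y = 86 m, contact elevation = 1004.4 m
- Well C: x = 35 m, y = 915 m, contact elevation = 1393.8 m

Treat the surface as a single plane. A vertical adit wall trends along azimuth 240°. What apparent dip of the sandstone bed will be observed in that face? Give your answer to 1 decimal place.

22.6°

Let the plane be z = a·x + b·y + c.
Well B−Well A: 207a − 316b = −167.1;  Well C−Well A: −719a + 513b = 222.3.
Solving gives a = 0.12788, b = 0.61257.
Unit vector along 240° is (sin 240°, cos 240°) = (-0.8660, -0.5000).
Slope in that direction = a·(-0.8660) + b·(-0.5000) = −0.41703.
Apparent dip = arctan|0.41703| = 22.6° (true dip is 32.0°, so apparent ≤ true as expected).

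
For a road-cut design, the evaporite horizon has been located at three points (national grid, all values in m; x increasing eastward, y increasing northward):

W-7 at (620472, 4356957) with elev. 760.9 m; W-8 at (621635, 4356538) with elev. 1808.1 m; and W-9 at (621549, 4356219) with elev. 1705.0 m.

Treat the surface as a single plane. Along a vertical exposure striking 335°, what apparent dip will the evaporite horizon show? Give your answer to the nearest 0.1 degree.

Two edge vectors: W-7→W-8 = (1163, -419, 1047.2), W-7→W-9 = (1077, -738, 944.1).
Normal n = (W-7→W-8) × (W-7→W-9) = (377255.7, 29846.1, -407031).
So ∂z/∂x = −n_x/n_z = 0.92685 and ∂z/∂y = −n_y/n_z = 0.07333.
Unit vector along 335° is (sin 335°, cos 335°) = (-0.4226, 0.9063).
Slope in that direction = a·(-0.4226) + b·(0.9063) = −0.32525.
Apparent dip = arctan|0.32525| = 18.0° (true dip is 42.9°, so apparent ≤ true as expected).

18.0°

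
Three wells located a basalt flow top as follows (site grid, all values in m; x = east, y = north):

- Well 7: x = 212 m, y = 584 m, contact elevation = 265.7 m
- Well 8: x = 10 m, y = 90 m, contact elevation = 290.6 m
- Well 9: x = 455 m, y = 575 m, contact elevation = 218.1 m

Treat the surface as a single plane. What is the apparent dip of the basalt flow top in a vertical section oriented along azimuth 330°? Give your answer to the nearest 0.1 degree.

Two edge vectors: Well 7→Well 8 = (-202, -494, 24.9), Well 7→Well 9 = (243, -9, -47.6).
Normal n = (Well 7→Well 8) × (Well 7→Well 9) = (23738.5, -3564.5, 121860).
So ∂z/∂x = −n_x/n_z = −0.19480 and ∂z/∂y = −n_y/n_z = 0.02925.
Unit vector along 330° is (sin 330°, cos 330°) = (-0.5000, 0.8660).
Slope in that direction = a·(-0.5000) + b·(0.8660) = 0.12273.
Apparent dip = arctan|0.12273| = 7.0° (true dip is 11.1°, so apparent ≤ true as expected).

7.0°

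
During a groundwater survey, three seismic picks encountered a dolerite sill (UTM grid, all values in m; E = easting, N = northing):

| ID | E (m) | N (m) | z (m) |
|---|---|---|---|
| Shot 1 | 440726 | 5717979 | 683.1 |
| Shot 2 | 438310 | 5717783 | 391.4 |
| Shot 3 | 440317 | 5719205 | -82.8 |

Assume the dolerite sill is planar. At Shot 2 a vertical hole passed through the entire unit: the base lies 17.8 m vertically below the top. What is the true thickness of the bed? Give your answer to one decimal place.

15.3 m

Let the plane be z = a·E + b·N + c.
Shot 2−Shot 1: −2416a − 196b = −291.7;  Shot 3−Shot 1: −409a + 1226b = −765.9.
Solving gives a = 0.16690, b = −0.56904.
|∇z| = √(a²+b²) = 0.59301, so dip δ = arctan(0.59301) = 30.67°.
True thickness = vertical thickness × cos δ = 17.8 × cos 30.67° = 15.3 m.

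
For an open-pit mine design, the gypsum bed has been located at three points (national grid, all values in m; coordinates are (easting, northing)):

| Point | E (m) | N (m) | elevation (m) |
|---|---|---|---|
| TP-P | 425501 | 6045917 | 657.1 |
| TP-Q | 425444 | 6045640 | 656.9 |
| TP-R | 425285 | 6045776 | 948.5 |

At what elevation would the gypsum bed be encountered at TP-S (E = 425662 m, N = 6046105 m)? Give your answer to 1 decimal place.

466.6 m

Let the plane be z = a·E + b·N + c.
TP-Q−TP-P: −57a − 277b = −0.2;  TP-R−TP-P: −216a − 141b = 291.4.
Solving gives a = −1.558953567, b = 0.321517521.
Then c = 657.1 − a·425501 − b·6045917 = −1279874.84.
At (425662, 6046105): z = −663587.3 + 1943928.7 − 1279874.84 = 466.6 m.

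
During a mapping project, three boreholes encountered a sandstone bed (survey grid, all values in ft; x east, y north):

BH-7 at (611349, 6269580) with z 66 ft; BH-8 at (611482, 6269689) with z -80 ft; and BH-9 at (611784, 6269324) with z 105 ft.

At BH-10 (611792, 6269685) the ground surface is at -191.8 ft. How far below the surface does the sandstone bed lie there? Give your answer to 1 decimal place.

10.9 ft

Let the plane be z = a·x + b·y + c.
BH-8−BH-7: 133a + 109b = −146;  BH-9−BH-7: 435a − 256b = 39.
Solving gives a = −0.406626321, b = −0.843290819.
Then c = 66 − a·611349 − b·6269580 = 5535735.85.
At (611792, 6269685): z_contact = −248770.73 − 5287167.80 + 5535735.85 = -202.68 ft.
Depth below ground = -191.8 − (-202.68) = 10.9 ft.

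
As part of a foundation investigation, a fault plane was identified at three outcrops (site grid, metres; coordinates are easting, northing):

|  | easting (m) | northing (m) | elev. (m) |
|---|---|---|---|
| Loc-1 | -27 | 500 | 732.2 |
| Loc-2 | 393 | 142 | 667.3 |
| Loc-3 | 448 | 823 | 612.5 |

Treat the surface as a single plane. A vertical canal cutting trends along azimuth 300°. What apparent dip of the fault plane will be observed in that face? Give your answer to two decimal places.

8.47°

Let the plane be z = a·easting + b·northing + c.
Loc-2−Loc-1: 420a − 358b = −64.9;  Loc-3−Loc-1: 475a + 323b = −119.7.
Solving gives a = −0.20874, b = −0.06361.
Unit vector along 300° is (sin 300°, cos 300°) = (-0.8660, 0.5000).
Slope in that direction = a·(-0.8660) + b·(0.5000) = 0.14897.
Apparent dip = arctan|0.14897| = 8.47° (true dip is 12.3°, so apparent ≤ true as expected).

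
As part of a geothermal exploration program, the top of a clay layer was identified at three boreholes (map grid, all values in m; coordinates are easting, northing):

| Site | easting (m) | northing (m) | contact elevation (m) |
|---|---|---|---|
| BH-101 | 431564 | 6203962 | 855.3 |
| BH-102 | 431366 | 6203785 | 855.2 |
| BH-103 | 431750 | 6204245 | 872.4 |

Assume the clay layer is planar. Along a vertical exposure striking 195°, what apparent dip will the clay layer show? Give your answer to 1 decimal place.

Let the plane be z = a·easting + b·northing + c.
BH-102−BH-101: −198a − 177b = −0.1;  BH-103−BH-101: 186a + 283b = 17.1.
Solving gives a = −0.12973, b = 0.14569.
Unit vector along 195° is (sin 195°, cos 195°) = (-0.2588, -0.9659).
Slope in that direction = a·(-0.2588) + b·(-0.9659) = −0.10715.
Apparent dip = arctan|0.10715| = 6.1° (true dip is 11.0°, so apparent ≤ true as expected).

6.1°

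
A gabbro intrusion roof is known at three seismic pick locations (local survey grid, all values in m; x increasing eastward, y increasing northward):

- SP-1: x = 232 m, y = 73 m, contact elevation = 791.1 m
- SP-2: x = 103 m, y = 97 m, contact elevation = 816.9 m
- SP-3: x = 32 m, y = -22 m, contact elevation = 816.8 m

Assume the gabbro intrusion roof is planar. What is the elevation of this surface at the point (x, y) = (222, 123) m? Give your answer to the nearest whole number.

Let the plane be z = a·x + b·y + c.
SP-2−SP-1: −129a + 24b = 25.8;  SP-3−SP-1: −200a − 95b = 25.7.
Solving gives a = −0.17988, b = 0.10816.
Then c = 791.1 − a·232 − b·73 = 824.94.
At (222, 123): z = −39.9 + 13.3 + 824.94 = 798.3 m.

798 m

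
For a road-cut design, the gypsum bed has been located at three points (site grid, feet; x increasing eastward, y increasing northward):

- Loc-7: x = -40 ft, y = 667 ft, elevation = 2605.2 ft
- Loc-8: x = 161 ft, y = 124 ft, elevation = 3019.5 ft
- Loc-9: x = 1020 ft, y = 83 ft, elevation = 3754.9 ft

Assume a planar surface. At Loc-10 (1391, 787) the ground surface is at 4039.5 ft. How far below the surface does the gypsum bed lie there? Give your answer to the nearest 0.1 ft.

Two edge vectors: Loc-7→Loc-8 = (201, -543, 414.3), Loc-7→Loc-9 = (1060, -584, 1149.7).
Normal n = (Loc-7→Loc-8) × (Loc-7→Loc-9) = (-382335.9, 208068.3, 458196).
So ∂z/∂x = −n_x/n_z = 0.834437 and ∂z/∂y = −n_y/n_z = −0.454103.
Intercept c from Loc-7: 2605.2 + 33.38 + 302.89 = 2941.46.
At (1391, 787): z_contact = 1160.70 − 357.38 + 2941.46 = 3744.79 ft.
Depth below ground = 4039.5 − 3744.79 = 294.7 ft.

294.7 ft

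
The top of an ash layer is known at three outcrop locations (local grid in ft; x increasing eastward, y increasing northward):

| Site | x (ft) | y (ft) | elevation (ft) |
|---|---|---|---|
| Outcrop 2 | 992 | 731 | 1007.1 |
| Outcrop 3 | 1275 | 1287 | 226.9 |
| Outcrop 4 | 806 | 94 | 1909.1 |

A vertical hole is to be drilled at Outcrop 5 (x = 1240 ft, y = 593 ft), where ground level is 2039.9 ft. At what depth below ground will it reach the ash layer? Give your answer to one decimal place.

820.4 ft

Let the plane be z = a·x + b·y + c.
Outcrop 3−Outcrop 2: 283a + 556b = −780.2;  Outcrop 4−Outcrop 2: −186a − 637b = 902.
Solving gives a = 0.058872, b = −1.433203.
Then c = 1007.1 − a·992 − b·731 = 1996.37.
At (1240, 593): z_contact = 73.00 − 849.89 + 1996.37 = 1219.48 ft.
Depth below ground = 2039.9 − 1219.48 = 820.4 ft.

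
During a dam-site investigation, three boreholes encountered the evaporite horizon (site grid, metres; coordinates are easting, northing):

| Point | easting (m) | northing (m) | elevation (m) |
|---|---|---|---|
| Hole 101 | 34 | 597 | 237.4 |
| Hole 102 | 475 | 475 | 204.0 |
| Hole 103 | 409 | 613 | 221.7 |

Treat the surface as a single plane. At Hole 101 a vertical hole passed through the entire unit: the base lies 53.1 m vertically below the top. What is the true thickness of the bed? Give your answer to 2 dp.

Let the plane be z = a·easting + b·northing + c.
Hole 102−Hole 101: 441a − 122b = −33.4;  Hole 103−Hole 101: 375a + 16b = −15.7.
Solving gives a = −0.04639, b = 0.10607.
|∇z| = √(a²+b²) = 0.11577, so dip δ = arctan(0.11577) = 6.60°.
True thickness = vertical thickness × cos δ = 53.1 × cos 6.60° = 52.75 m.

52.75 m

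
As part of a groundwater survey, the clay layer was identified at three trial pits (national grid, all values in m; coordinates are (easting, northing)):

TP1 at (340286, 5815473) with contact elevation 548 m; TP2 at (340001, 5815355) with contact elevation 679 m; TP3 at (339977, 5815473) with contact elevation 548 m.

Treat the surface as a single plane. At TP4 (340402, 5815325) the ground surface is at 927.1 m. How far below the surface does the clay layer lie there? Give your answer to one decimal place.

Two edge vectors: TP1→TP2 = (-285, -118, 131), TP1→TP3 = (-309, 0, 0).
Normal n = (TP1→TP2) × (TP1→TP3) = (0, -40479, -36462).
So ∂z/∂E = −n_x/n_z = 0.000000000 and ∂z/∂N = −n_y/n_z = −1.110169492.
Intercept c from TP1: 548 + 0.00 + 6456160.70 = 6456708.70.
At (340402, 5815325): z_contact = 0.00 − 6455996.40 + 6456708.70 = 712.31 m.
Depth below ground = 927.1 − 712.31 = 214.8 m.

214.8 m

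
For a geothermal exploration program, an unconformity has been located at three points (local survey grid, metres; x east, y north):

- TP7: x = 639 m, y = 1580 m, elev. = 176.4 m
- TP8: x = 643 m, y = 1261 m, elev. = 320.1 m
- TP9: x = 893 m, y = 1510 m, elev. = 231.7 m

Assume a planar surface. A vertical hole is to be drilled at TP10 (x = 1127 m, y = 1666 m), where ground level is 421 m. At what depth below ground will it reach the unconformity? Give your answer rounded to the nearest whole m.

Let the plane be z = a·x + b·y + c.
TP8−TP7: 4a − 319b = 143.7;  TP9−TP7: 254a − 70b = 55.3.
Solving gives a = 0.09390, b = −0.44929.
Then c = 176.4 − a·639 − b·1580 = 826.28.
At (1127, 1666): z_contact = 105.8 − 748.5 + 826.28 = 183.6 m.
Depth below ground = 421 − 183.6 = 237 m.

237 m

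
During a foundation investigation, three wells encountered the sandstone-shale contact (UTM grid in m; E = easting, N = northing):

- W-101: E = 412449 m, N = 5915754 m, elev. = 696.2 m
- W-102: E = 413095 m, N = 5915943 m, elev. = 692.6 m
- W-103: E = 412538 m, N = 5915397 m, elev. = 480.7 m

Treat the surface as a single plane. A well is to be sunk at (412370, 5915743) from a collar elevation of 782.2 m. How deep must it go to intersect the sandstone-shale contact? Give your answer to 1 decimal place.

Two edge vectors: W-101→W-102 = (646, 189, -3.6), W-101→W-103 = (89, -357, -215.5).
Normal n = (W-101→W-102) × (W-101→W-103) = (-42014.7, 138892.6, -247443).
So ∂z/∂E = −n_x/n_z = −0.169795468 and ∂z/∂N = −n_y/n_z = 0.561311494.
Intercept c from W-101: 696.2 + 70031.97 − 3320580.72 = −3249852.54.
At (412370, 5915743): z_contact = −70018.56 + 3320574.54 − 3249852.54 = 703.44 m.
Depth below ground = 782.2 − 703.44 = 78.8 m.

78.8 m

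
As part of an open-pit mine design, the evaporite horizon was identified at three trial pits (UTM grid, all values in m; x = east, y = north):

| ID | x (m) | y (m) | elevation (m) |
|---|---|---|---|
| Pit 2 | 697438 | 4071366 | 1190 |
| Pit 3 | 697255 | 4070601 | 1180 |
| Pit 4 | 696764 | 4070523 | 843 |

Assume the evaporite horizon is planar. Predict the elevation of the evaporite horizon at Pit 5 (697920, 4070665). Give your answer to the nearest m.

1643 m

Two edge vectors: Pit 2→Pit 3 = (-183, -765, -10), Pit 2→Pit 4 = (-674, -843, -347).
Normal n = (Pit 2→Pit 3) × (Pit 2→Pit 4) = (257025, -56761, -361341).
So ∂z/∂x = −n_x/n_z = 0.71130871 and ∂z/∂y = −n_y/n_z = −0.15708431.
Intercept c from Pit 2: 1190 − 496093.72 + 639547.70 = 144643.98.
At (697920, 4070665): z = 496436.6 − 639437.6 + 144643.98 = 1643.0 m.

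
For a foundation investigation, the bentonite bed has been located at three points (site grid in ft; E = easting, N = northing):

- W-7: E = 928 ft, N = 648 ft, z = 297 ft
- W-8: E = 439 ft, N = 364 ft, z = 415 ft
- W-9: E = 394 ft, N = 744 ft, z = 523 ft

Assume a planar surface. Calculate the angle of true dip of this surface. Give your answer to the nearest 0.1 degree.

24.2°

Two edge vectors: W-7→W-8 = (-489, -284, 118), W-7→W-9 = (-534, 96, 226).
Normal n = (W-7→W-8) × (W-7→W-9) = (-75512, 47502, -198600).
So ∂z/∂E = −n_x/n_z = −0.38022 and ∂z/∂N = −n_y/n_z = 0.23918.
Gradient magnitude |∇z| = √(a² + b²) = √(0.14457 + 0.05721) = 0.44920.
True dip = arctan(0.44920) = 24.2°, dipping toward ESE (azimuth ≈ 122°).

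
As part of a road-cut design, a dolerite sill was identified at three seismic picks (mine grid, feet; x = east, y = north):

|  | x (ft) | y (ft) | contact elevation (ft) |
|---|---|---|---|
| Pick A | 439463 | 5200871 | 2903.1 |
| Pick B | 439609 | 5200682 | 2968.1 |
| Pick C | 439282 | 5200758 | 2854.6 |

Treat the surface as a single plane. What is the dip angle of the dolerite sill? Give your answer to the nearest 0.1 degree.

Let the plane be z = a·x + b·y + c.
Pick B−Pick A: 146a − 189b = 65;  Pick C−Pick A: −181a − 113b = −48.5.
Solving gives a = 0.32563, b = −0.09237.
Gradient magnitude |∇z| = √(a² + b²) = √(0.10603 + 0.00853) = 0.33847.
True dip = arctan(0.33847) = 18.7°, dipping toward WNW (azimuth ≈ 286°).

18.7°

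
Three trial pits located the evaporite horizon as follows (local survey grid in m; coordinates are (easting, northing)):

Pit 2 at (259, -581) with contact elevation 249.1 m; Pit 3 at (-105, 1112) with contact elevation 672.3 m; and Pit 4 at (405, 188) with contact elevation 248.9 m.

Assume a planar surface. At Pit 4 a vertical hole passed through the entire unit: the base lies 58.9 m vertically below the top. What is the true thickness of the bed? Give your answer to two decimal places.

Let the plane be z = a·E + b·N + c.
Pit 3−Pit 2: −364a + 1693b = 423.2;  Pit 4−Pit 2: 146a + 769b = −0.2.
Solving gives a = −0.61807, b = 0.11708.
|∇z| = √(a²+b²) = 0.62906, so dip δ = arctan(0.62906) = 32.17°.
True thickness = vertical thickness × cos δ = 58.9 × cos 32.17° = 49.86 m.

49.86 m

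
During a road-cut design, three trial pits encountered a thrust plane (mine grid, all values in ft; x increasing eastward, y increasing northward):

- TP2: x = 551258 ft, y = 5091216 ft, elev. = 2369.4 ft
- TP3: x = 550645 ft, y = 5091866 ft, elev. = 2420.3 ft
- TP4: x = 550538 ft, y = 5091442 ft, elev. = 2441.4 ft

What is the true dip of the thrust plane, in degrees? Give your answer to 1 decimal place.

Two edge vectors: TP2→TP3 = (-613, 650, 50.9), TP2→TP4 = (-720, 226, 72).
Normal n = (TP2→TP3) × (TP2→TP4) = (35296.6, 7488, 329462).
So ∂z/∂x = −n_x/n_z = −0.10713 and ∂z/∂y = −n_y/n_z = −0.02273.
Gradient magnitude |∇z| = √(a² + b²) = √(0.01148 + 0.00052) = 0.10952.
True dip = arctan(0.10952) = 6.3°, dipping toward ENE (azimuth ≈ 078°).

6.3°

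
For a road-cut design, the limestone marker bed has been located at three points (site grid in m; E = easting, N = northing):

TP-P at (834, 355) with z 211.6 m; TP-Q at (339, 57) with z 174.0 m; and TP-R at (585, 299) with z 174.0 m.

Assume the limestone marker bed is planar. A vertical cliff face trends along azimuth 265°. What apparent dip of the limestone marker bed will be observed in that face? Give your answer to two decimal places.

10.07°

Two edge vectors: TP-P→TP-Q = (-495, -298, -37.6), TP-P→TP-R = (-249, -56, -37.6).
Normal n = (TP-P→TP-Q) × (TP-P→TP-R) = (9099.2, -9249.6, -46482).
So ∂z/∂E = −n_x/n_z = 0.19576 and ∂z/∂N = −n_y/n_z = −0.19899.
Unit vector along 265° is (sin 265°, cos 265°) = (-0.9962, -0.0872).
Slope in that direction = a·(-0.9962) + b·(-0.0872) = −0.17767.
Apparent dip = arctan|0.17767| = 10.07° (true dip is 15.6°, so apparent ≤ true as expected).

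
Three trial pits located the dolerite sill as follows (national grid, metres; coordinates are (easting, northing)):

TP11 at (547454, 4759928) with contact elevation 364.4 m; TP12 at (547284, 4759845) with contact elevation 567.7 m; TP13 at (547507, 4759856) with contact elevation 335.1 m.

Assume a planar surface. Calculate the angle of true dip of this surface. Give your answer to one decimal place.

47.3°

Two edge vectors: TP11→TP12 = (-170, -83, 203.3), TP11→TP13 = (53, -72, -29.3).
Normal n = (TP11→TP12) × (TP11→TP13) = (17069.5, 5793.9, 16639).
So ∂z/∂E = −n_x/n_z = −1.02587 and ∂z/∂N = −n_y/n_z = −0.34821.
Gradient magnitude |∇z| = √(a² + b²) = √(1.05242 + 0.12125) = 1.08336.
True dip = arctan(1.08336) = 47.3°, dipping toward ENE (azimuth ≈ 071°).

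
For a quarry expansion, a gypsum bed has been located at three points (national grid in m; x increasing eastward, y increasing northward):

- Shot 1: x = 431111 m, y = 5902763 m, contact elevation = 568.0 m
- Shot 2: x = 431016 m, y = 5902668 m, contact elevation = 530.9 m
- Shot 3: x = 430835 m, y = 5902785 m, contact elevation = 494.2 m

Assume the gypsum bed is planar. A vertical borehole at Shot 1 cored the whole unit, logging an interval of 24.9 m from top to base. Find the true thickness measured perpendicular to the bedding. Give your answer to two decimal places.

23.86 m

Let the plane be z = a·x + b·y + c.
Shot 2−Shot 1: −95a − 95b = −37.1;  Shot 3−Shot 1: −276a + 22b = −73.8.
Solving gives a = 0.27648, b = 0.11404.
|∇z| = √(a²+b²) = 0.29908, so dip δ = arctan(0.29908) = 16.65°.
True thickness = vertical thickness × cos δ = 24.9 × cos 16.65° = 23.86 m.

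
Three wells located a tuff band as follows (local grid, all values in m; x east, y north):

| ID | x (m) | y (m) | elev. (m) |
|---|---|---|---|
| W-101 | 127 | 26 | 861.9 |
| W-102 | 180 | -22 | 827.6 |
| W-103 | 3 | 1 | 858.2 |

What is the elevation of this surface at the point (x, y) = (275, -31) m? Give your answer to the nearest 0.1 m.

813.2 m

Two edge vectors: W-101→W-102 = (53, -48, -34.3), W-101→W-103 = (-124, -25, -3.7).
Normal n = (W-101→W-102) × (W-101→W-103) = (-679.9, 4449.3, -7277).
So ∂z/∂x = −n_x/n_z = −0.09343 and ∂z/∂y = −n_y/n_z = 0.61142.
Intercept c from W-101: 861.9 + 11.87 − 15.90 = 857.87.
At (275, -31): z = −25.7 − 19.0 + 857.87 = 813.2 m.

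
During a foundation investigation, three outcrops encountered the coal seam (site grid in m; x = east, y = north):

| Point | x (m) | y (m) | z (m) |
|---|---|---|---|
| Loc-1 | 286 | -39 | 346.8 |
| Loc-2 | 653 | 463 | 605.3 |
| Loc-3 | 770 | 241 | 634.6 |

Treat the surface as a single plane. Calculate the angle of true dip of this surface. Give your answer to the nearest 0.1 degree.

28.0°

Two edge vectors: Loc-1→Loc-2 = (367, 502, 258.5), Loc-1→Loc-3 = (484, 280, 287.8).
Normal n = (Loc-1→Loc-2) × (Loc-1→Loc-3) = (72095.6, 19491.4, -140208).
So ∂z/∂x = −n_x/n_z = 0.51420 and ∂z/∂y = −n_y/n_z = 0.13902.
Gradient magnitude |∇z| = √(a² + b²) = √(0.26441 + 0.01933) = 0.53267.
True dip = arctan(0.53267) = 28.0°, dipping toward WSW (azimuth ≈ 255°).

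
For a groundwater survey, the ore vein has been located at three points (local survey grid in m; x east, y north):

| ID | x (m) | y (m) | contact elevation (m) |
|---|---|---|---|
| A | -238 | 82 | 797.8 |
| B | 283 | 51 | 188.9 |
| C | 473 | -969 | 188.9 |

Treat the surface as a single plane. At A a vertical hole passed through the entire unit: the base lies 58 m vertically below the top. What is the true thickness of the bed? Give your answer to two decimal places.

37.09 m

Let the plane be z = a·x + b·y + c.
B−A: 521a − 31b = −608.9;  C−A: 711a − 1051b = −608.9.
Solving gives a = −1.18181, b = −0.22014.
|∇z| = √(a²+b²) = 1.20214, so dip δ = arctan(1.20214) = 50.24°.
True thickness = vertical thickness × cos δ = 58 × cos 50.24° = 37.09 m.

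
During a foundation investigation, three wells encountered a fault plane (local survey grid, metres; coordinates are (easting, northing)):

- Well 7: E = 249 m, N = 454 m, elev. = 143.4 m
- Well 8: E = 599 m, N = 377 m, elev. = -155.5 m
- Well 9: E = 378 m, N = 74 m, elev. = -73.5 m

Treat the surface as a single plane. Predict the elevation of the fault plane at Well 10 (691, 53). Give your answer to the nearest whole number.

Let the plane be z = a·E + b·N + c.
Well 8−Well 7: 350a − 77b = −298.9;  Well 9−Well 7: 129a − 380b = −216.9.
Solving gives a = −0.78722, b = 0.30355.
Then c = 143.4 − a·249 − b·454 = 201.61.
At (691, 53): z = −544.0 + 16.1 + 201.61 = -326.3 m.

-326 m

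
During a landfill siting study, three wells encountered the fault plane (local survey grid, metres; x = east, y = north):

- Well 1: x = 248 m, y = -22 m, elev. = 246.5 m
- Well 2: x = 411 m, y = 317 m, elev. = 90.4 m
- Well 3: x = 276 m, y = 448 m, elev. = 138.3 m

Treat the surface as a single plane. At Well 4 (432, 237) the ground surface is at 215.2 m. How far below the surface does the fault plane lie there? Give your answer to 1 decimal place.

Let the plane be z = a·x + b·y + c.
Well 2−Well 1: 163a + 339b = −156.1;  Well 3−Well 1: 28a + 470b = −108.2.
Solving gives a = −0.54661, b = −0.19765.
Then c = 246.5 − a·248 − b·-22 = 377.71.
At (432, 237): z_contact = −236.13 − 46.84 + 377.71 = 94.73 m.
Depth below ground = 215.2 − 94.73 = 120.5 m.

120.5 m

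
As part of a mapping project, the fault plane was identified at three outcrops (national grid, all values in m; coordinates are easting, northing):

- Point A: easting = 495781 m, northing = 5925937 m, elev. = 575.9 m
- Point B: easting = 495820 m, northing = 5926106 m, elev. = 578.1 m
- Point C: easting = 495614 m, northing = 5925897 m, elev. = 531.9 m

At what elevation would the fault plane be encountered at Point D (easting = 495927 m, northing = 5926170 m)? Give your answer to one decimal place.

604.4 m

Two edge vectors: Point A→Point B = (39, 169, 2.2), Point A→Point C = (-167, -40, -44).
Normal n = (Point A→Point B) × (Point A→Point C) = (-7348, 1348.6, 26663).
So ∂z/∂easting = −n_x/n_z = 0.275587893 and ∂z/∂northing = −n_y/n_z = −0.050579455.
Intercept c from Point A: 575.9 − 136631.24 + 299730.66 = 163675.32.
At (495927, 5926170): z = 136671.5 − 299742.4 + 163675.32 = 604.4 m.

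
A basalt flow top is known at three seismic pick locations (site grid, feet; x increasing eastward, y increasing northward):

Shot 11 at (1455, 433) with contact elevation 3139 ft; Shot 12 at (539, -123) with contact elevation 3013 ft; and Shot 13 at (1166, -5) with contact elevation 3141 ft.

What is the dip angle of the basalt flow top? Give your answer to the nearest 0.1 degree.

15.8°

Two edge vectors: Shot 11→Shot 12 = (-916, -556, -126), Shot 11→Shot 13 = (-289, -438, 2).
Normal n = (Shot 11→Shot 12) × (Shot 11→Shot 13) = (-56300, 38246, 240524).
So ∂z/∂x = −n_x/n_z = 0.23407 and ∂z/∂y = −n_y/n_z = −0.15901.
Gradient magnitude |∇z| = √(a² + b²) = √(0.05479 + 0.02528) = 0.28297.
True dip = arctan(0.28297) = 15.8°, dipping toward NW (azimuth ≈ 304°).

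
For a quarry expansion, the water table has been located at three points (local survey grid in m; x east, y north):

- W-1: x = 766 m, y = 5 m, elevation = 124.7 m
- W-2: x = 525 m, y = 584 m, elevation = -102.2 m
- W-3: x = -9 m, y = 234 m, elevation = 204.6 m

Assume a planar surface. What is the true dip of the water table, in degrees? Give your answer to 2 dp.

29.03°

Let the plane be z = a·x + b·y + c.
W-2−W-1: −241a + 579b = −226.9;  W-3−W-1: −775a + 229b = 79.9.
Solving gives a = −0.24959, b = −0.49577.
Gradient magnitude |∇z| = √(a² + b²) = √(0.06229 + 0.24579) = 0.55505.
True dip = arctan(0.55505) = 29.03°, dipping toward NNE (azimuth ≈ 027°).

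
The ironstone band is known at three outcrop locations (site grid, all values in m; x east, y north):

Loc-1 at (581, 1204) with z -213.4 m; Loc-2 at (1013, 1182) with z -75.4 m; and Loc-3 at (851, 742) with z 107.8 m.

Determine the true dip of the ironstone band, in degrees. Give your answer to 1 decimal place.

Two edge vectors: Loc-1→Loc-2 = (432, -22, 138), Loc-1→Loc-3 = (270, -462, 321.2).
Normal n = (Loc-1→Loc-2) × (Loc-1→Loc-3) = (56689.6, -101498.4, -193644).
So ∂z/∂x = −n_x/n_z = 0.29275 and ∂z/∂y = −n_y/n_z = −0.52415.
Gradient magnitude |∇z| = √(a² + b²) = √(0.08570 + 0.27473) = 0.60036.
True dip = arctan(0.60036) = 31.0°, dipping toward NNW (azimuth ≈ 331°).

31.0°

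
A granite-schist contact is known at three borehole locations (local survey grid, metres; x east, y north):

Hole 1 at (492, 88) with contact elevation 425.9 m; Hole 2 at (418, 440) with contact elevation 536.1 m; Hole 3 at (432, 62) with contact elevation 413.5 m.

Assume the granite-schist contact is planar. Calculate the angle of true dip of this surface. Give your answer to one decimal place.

Two edge vectors: Hole 1→Hole 2 = (-74, 352, 110.2), Hole 1→Hole 3 = (-60, -26, -12.4).
Normal n = (Hole 1→Hole 2) × (Hole 1→Hole 3) = (-1499.6, -7529.6, 23044).
So ∂z/∂x = −n_x/n_z = 0.06508 and ∂z/∂y = −n_y/n_z = 0.32675.
Gradient magnitude |∇z| = √(a² + b²) = √(0.00423 + 0.10676) = 0.33317.
True dip = arctan(0.33317) = 18.4°, dipping toward SSW (azimuth ≈ 191°).

18.4°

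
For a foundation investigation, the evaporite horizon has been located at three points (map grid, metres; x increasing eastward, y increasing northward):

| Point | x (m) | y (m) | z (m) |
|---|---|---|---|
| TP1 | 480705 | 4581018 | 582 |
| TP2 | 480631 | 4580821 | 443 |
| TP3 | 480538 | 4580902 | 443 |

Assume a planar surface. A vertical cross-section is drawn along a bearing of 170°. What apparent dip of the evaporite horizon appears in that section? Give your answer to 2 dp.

23.90°

Let the plane be z = a·x + b·y + c.
TP2−TP1: −74a − 197b = −139;  TP3−TP1: −167a − 116b = −139.
Solving gives a = 0.46305, b = 0.53165.
Unit vector along 170° is (sin 170°, cos 170°) = (0.1736, -0.9848).
Slope in that direction = a·(0.1736) + b·(-0.9848) = −0.44316.
Apparent dip = arctan|0.44316| = 23.90° (true dip is 35.2°, so apparent ≤ true as expected).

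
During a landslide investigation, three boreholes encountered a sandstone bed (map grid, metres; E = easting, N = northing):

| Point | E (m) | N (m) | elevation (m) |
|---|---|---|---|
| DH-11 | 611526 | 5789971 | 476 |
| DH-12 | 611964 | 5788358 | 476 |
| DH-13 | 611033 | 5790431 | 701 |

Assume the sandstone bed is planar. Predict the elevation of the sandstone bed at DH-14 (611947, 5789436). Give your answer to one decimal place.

307.5 m

Two edge vectors: DH-11→DH-12 = (438, -1613, 0), DH-11→DH-13 = (-493, 460, 225).
Normal n = (DH-11→DH-12) × (DH-11→DH-13) = (-362925, -98550, -593729).
So ∂z/∂E = −n_x/n_z = −0.611263725 and ∂z/∂N = −n_y/n_z = −0.165984818.
Intercept c from DH-11: 476 + 373803.66 + 961047.28 = 1335326.94.
At (611947, 5789436): z = −374061.0 − 960958.5 + 1335326.94 = 307.5 m.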